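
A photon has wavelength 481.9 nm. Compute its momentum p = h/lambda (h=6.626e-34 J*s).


p = h / lambda
= 6.626e-34 / (481.9e-9)
= 6.626e-34 / 4.8190e-07
= 1.3750e-27 kg*m/s

1.3750e-27


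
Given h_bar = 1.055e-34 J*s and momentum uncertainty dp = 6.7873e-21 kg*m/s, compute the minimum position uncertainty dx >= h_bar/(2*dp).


dx = h_bar / (2 * dp)
= 1.055e-34 / (2 * 6.7873e-21)
= 1.055e-34 / 1.3575e-20
= 7.7719e-15 m

7.7719e-15


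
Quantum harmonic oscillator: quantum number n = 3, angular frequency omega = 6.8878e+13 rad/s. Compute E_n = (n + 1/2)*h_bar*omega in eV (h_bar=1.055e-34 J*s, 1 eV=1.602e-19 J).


E = (n + 1/2) * h_bar * omega
= (3 + 0.5) * 1.055e-34 * 6.8878e+13
= 3.5 * 7.2666e-21
= 2.5433e-20 J
= 0.1588 eV

0.1588


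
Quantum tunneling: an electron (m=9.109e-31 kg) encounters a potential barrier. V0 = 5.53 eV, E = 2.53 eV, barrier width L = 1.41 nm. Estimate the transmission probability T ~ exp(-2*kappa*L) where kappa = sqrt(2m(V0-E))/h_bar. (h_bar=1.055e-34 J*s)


V0 - E = 3.0 eV = 4.8060e-19 J
kappa = sqrt(2 * m * (V0-E)) / h_bar
= sqrt(2 * 9.109e-31 * 4.8060e-19) / 1.055e-34
= 8.8693e+09 /m
2*kappa*L = 2 * 8.8693e+09 * 1.41e-9
= 25.0115
T = exp(-25.0115) = 1.372983e-11

1.372983e-11


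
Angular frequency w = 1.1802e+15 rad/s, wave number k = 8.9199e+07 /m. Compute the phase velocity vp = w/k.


vp = w / k
= 1.1802e+15 / 8.9199e+07
= 1.3231e+07 m/s

1.3231e+07


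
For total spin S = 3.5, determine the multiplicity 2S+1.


Spin multiplicity = 2S + 1
= 2 * 3.5 + 1
= 7.0 + 1
= 8

8


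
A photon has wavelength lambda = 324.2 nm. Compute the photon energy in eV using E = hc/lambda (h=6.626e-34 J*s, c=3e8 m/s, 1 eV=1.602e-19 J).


E = hc / lambda
= (6.626e-34)(3e8) / (324.2e-9)
= 1.9878e-25 / 3.2420e-07
= 6.1314e-19 J
Converting to eV: 6.1314e-19 / 1.602e-19
= 3.8273 eV

3.8273


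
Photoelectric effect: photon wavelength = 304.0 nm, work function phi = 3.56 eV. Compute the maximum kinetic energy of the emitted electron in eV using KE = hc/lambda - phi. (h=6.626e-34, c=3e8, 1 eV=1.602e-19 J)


E_photon = hc / lambda
= (6.626e-34)(3e8) / (304.0e-9)
= 6.5388e-19 J
= 4.0817 eV
KE = E_photon - phi
= 4.0817 - 3.56
= 0.5217 eV

0.5217


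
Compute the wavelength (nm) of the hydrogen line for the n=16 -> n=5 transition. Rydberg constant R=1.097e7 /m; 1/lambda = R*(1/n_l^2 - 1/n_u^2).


1/lambda = R * (1/n_l^2 - 1/n_u^2)
= 1.097e7 * (1/5^2 - 1/16^2)
= 1.097e7 * (0.04 - 0.003906)
= 1.097e7 * 0.036094
= 3.9595e+05 /m
lambda = 1 / 3.9595e+05 = 2525.5814 nm

2525.5814


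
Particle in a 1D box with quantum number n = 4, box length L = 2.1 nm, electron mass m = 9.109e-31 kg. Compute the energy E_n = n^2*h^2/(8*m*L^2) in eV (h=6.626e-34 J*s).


E = n^2 * h^2 / (8 * m * L^2)
= 4^2 * (6.626e-34)^2 / (8 * 9.109e-31 * (2.1e-9)^2)
= 16 * 4.3904e-67 / (8 * 9.109e-31 * 4.4100e-18)
= 2.1859e-19 J
= 1.3645 eV

1.3645


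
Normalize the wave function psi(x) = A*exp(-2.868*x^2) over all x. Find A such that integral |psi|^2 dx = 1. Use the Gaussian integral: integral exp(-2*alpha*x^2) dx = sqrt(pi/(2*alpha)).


integral |psi|^2 dx = A^2 * sqrt(pi/(2*alpha)) = 1
A^2 = sqrt(2*alpha/pi)
= sqrt(2 * 2.868 / pi)
= 1.351231
A = sqrt(1.351231)
= 1.1624

1.1624


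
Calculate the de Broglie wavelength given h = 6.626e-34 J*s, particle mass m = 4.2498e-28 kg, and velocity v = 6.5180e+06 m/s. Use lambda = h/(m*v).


lambda = h / (m * v)
= 6.626e-34 / (4.2498e-28 * 6.5180e+06)
= 6.626e-34 / 2.7700e-21
= 2.3920e-13 m

2.3920e-13


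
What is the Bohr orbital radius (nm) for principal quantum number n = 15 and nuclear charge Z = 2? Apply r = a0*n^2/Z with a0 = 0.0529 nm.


r = a0 * n^2 / Z
= 0.0529 * 15^2 / 2
= 0.0529 * 225 / 2
= 5.9512 nm

5.9512


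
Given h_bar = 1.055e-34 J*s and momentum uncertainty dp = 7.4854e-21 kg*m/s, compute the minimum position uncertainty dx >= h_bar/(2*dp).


dx = h_bar / (2 * dp)
= 1.055e-34 / (2 * 7.4854e-21)
= 1.055e-34 / 1.4971e-20
= 7.0471e-15 m

7.0471e-15


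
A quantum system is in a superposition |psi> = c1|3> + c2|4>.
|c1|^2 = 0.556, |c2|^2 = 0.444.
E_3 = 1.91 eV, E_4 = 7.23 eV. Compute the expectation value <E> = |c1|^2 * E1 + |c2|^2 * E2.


<E> = |c1|^2 * E1 + |c2|^2 * E2
= 0.556 * 1.91 + 0.444 * 7.23
= 1.062 + 3.2101
= 4.2721 eV

4.2721


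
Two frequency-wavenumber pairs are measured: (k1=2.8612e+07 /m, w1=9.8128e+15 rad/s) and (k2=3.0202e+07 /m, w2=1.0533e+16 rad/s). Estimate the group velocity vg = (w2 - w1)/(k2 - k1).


vg = (w2 - w1) / (k2 - k1)
= (1.0533e+16 - 9.8128e+15) / (3.0202e+07 - 2.8612e+07)
= 7.2020e+14 / 1.5900e+06
= 4.5296e+08 m/s

4.5296e+08


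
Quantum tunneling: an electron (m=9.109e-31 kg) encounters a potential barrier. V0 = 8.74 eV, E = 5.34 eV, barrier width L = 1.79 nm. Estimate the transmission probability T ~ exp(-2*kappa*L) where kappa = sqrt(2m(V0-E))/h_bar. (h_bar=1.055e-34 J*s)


V0 - E = 3.4 eV = 5.4468e-19 J
kappa = sqrt(2 * m * (V0-E)) / h_bar
= sqrt(2 * 9.109e-31 * 5.4468e-19) / 1.055e-34
= 9.4421e+09 /m
2*kappa*L = 2 * 9.4421e+09 * 1.79e-9
= 33.8027
T = exp(-33.8027) = 2.087689e-15

2.087689e-15


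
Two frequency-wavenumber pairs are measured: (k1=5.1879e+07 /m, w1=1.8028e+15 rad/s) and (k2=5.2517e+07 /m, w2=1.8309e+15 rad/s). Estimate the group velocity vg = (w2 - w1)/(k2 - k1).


vg = (w2 - w1) / (k2 - k1)
= (1.8309e+15 - 1.8028e+15) / (5.2517e+07 - 5.1879e+07)
= 2.8100e+13 / 6.3800e+05
= 4.4044e+07 m/s

4.4044e+07


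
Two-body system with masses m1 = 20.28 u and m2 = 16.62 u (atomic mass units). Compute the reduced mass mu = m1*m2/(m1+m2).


mu = m1 * m2 / (m1 + m2)
= 20.28 * 16.62 / (20.28 + 16.62)
= 337.0536 / 36.9
= 9.1342 u

9.1342


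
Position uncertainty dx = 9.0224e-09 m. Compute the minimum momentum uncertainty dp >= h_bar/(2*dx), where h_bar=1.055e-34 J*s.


dp = h_bar / (2 * dx)
= 1.055e-34 / (2 * 9.0224e-09)
= 1.055e-34 / 1.8045e-08
= 5.8466e-27 kg*m/s

5.8466e-27


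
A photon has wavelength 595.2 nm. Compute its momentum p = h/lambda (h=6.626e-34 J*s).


p = h / lambda
= 6.626e-34 / (595.2e-9)
= 6.626e-34 / 5.9520e-07
= 1.1132e-27 kg*m/s

1.1132e-27


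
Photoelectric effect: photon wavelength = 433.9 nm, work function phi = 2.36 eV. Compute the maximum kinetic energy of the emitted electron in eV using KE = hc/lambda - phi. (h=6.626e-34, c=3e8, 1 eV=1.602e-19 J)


E_photon = hc / lambda
= (6.626e-34)(3e8) / (433.9e-9)
= 4.5812e-19 J
= 2.8597 eV
KE = E_photon - phi
= 2.8597 - 2.36
= 0.4997 eV

0.4997


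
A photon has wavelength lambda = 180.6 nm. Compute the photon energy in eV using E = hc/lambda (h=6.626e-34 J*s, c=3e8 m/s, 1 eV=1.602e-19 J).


E = hc / lambda
= (6.626e-34)(3e8) / (180.6e-9)
= 1.9878e-25 / 1.8060e-07
= 1.1007e-18 J
Converting to eV: 1.1007e-18 / 1.602e-19
= 6.8706 eV

6.8706


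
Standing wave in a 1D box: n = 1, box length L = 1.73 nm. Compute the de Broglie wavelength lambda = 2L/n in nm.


lambda = 2L / n
= 2 * 1.73 / 1
= 3.46 / 1
= 3.46 nm

3.46


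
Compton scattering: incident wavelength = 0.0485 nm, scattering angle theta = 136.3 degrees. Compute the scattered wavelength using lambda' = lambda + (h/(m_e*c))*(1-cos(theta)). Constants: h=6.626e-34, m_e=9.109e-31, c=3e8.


Compton wavelength: h/(m_e*c) = 2.4247e-12 m
d_lambda = 2.4247e-12 * (1 - cos(136.3 deg))
= 2.4247e-12 * 1.722967
= 4.1777e-12 m = 0.004178 nm
lambda' = 0.0485 + 0.004178
= 0.052678 nm

0.052678


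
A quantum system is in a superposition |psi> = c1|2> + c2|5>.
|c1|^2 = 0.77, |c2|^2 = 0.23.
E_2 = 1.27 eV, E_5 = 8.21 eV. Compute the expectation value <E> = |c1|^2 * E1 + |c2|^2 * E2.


<E> = |c1|^2 * E1 + |c2|^2 * E2
= 0.77 * 1.27 + 0.23 * 8.21
= 0.9779 + 1.8883
= 2.8662 eV

2.8662


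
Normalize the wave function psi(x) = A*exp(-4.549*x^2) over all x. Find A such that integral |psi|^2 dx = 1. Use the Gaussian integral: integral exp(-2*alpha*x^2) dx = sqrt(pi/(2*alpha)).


integral |psi|^2 dx = A^2 * sqrt(pi/(2*alpha)) = 1
A^2 = sqrt(2*alpha/pi)
= sqrt(2 * 4.549 / pi)
= 1.701759
A = sqrt(1.701759)
= 1.3045

1.3045


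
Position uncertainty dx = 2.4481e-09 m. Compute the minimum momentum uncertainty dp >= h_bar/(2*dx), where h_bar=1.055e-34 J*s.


dp = h_bar / (2 * dx)
= 1.055e-34 / (2 * 2.4481e-09)
= 1.055e-34 / 4.8962e-09
= 2.1547e-26 kg*m/s

2.1547e-26


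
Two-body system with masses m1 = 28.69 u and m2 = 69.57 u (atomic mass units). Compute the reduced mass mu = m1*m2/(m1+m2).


mu = m1 * m2 / (m1 + m2)
= 28.69 * 69.57 / (28.69 + 69.57)
= 1995.9633 / 98.26
= 20.3131 u

20.3131


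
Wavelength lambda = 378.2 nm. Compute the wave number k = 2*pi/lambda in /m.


k = 2 * pi / lambda
= 6.2832 / (378.2e-9)
= 6.2832 / 3.7820e-07
= 1.6613e+07 /m

1.6613e+07


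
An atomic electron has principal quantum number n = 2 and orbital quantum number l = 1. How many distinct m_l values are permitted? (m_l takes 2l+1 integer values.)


m_l ranges from -l to +l in integer steps
So m_l goes from -1 to +1
Count = 2l + 1 = 2*1 + 1
= 3

3


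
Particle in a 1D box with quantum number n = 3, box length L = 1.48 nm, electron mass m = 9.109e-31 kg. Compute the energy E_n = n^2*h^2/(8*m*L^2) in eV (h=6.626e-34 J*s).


E = n^2 * h^2 / (8 * m * L^2)
= 3^2 * (6.626e-34)^2 / (8 * 9.109e-31 * (1.48e-9)^2)
= 9 * 4.3904e-67 / (8 * 9.109e-31 * 2.1904e-18)
= 2.4755e-19 J
= 1.5452 eV

1.5452


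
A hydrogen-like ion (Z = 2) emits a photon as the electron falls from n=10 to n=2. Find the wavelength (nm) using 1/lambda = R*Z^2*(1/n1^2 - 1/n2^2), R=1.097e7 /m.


1/lambda = R * Z^2 * (1/n1^2 - 1/n2^2)
= 1.097e7 * 2^2 * (1/2^2 - 1/10^2)
= 1.097e7 * 4 * (0.25 - 0.01)
= 1.0531e+07 /m
lambda = 1 / 1.0531e+07
= 94.9559 nm

94.9559


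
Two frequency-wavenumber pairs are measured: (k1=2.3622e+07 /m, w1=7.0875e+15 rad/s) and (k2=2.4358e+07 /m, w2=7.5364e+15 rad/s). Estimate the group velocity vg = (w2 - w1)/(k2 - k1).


vg = (w2 - w1) / (k2 - k1)
= (7.5364e+15 - 7.0875e+15) / (2.4358e+07 - 2.3622e+07)
= 4.4890e+14 / 7.3600e+05
= 6.0992e+08 m/s

6.0992e+08


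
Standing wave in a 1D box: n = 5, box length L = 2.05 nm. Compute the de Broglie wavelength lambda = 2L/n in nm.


lambda = 2L / n
= 2 * 2.05 / 5
= 4.1 / 5
= 0.82 nm

0.82


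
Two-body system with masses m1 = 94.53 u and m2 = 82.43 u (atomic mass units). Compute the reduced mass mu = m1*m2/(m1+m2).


mu = m1 * m2 / (m1 + m2)
= 94.53 * 82.43 / (94.53 + 82.43)
= 7792.1079 / 176.96
= 44.0332 u

44.0332


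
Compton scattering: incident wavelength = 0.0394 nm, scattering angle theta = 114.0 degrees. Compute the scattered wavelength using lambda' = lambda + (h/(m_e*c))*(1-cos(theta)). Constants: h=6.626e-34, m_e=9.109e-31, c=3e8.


Compton wavelength: h/(m_e*c) = 2.4247e-12 m
d_lambda = 2.4247e-12 * (1 - cos(114.0 deg))
= 2.4247e-12 * 1.406737
= 3.4109e-12 m = 0.003411 nm
lambda' = 0.0394 + 0.003411
= 0.042811 nm

0.042811


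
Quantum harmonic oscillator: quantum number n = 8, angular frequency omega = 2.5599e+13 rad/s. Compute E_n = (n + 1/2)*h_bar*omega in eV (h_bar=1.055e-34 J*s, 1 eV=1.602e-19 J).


E = (n + 1/2) * h_bar * omega
= (8 + 0.5) * 1.055e-34 * 2.5599e+13
= 8.5 * 2.7007e-21
= 2.2956e-20 J
= 0.1433 eV

0.1433


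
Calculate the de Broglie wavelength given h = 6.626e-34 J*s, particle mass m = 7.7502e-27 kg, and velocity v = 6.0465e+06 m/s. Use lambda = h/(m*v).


lambda = h / (m * v)
= 6.626e-34 / (7.7502e-27 * 6.0465e+06)
= 6.626e-34 / 4.6862e-20
= 1.4140e-14 m

1.4140e-14


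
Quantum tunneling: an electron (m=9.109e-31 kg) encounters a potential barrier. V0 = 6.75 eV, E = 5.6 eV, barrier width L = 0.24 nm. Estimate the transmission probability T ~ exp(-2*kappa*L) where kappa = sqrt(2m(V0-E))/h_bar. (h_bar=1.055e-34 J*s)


V0 - E = 1.15 eV = 1.8423e-19 J
kappa = sqrt(2 * m * (V0-E)) / h_bar
= sqrt(2 * 9.109e-31 * 1.8423e-19) / 1.055e-34
= 5.4913e+09 /m
2*kappa*L = 2 * 5.4913e+09 * 0.24e-9
= 2.6358
T = exp(-2.6358) = 7.165864e-02

7.165864e-02


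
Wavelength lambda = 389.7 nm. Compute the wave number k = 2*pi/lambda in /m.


k = 2 * pi / lambda
= 6.2832 / (389.7e-9)
= 6.2832 / 3.8970e-07
= 1.6123e+07 /m

1.6123e+07


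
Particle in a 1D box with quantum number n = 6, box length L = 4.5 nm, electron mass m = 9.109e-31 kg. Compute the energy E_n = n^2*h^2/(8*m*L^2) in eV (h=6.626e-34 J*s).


E = n^2 * h^2 / (8 * m * L^2)
= 6^2 * (6.626e-34)^2 / (8 * 9.109e-31 * (4.5e-9)^2)
= 36 * 4.3904e-67 / (8 * 9.109e-31 * 2.0250e-17)
= 1.0711e-19 J
= 0.6686 eV

0.6686


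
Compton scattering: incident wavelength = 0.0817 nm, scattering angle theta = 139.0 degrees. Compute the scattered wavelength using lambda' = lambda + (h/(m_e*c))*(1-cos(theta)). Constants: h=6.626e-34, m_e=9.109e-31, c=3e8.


Compton wavelength: h/(m_e*c) = 2.4247e-12 m
d_lambda = 2.4247e-12 * (1 - cos(139.0 deg))
= 2.4247e-12 * 1.75471
= 4.2547e-12 m = 0.004255 nm
lambda' = 0.0817 + 0.004255
= 0.085955 nm

0.085955


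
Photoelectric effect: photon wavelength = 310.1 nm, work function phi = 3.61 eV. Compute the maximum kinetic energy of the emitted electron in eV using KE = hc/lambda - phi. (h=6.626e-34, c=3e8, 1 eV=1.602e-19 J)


E_photon = hc / lambda
= (6.626e-34)(3e8) / (310.1e-9)
= 6.4102e-19 J
= 4.0014 eV
KE = E_photon - phi
= 4.0014 - 3.61
= 0.3914 eV

0.3914


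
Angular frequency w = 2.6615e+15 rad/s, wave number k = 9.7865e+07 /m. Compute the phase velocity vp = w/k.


vp = w / k
= 2.6615e+15 / 9.7865e+07
= 2.7196e+07 m/s

2.7196e+07


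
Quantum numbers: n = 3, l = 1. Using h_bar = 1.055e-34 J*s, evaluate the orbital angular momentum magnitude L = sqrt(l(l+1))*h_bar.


L = sqrt(l*(l+1)) * h_bar
= sqrt(1 * 2) * 1.055e-34
= sqrt(2) * 1.055e-34
= 1.4142 * 1.055e-34
= 1.4920e-34 J*s

1.4920e-34


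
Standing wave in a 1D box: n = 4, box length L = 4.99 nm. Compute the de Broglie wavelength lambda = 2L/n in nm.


lambda = 2L / n
= 2 * 4.99 / 4
= 9.98 / 4
= 2.495 nm

2.495


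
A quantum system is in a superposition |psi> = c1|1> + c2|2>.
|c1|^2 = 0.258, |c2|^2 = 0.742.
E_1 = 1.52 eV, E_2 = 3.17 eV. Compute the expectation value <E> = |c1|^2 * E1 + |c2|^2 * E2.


<E> = |c1|^2 * E1 + |c2|^2 * E2
= 0.258 * 1.52 + 0.742 * 3.17
= 0.3922 + 2.3521
= 2.7443 eV

2.7443


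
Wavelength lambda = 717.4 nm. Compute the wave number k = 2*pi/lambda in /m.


k = 2 * pi / lambda
= 6.2832 / (717.4e-9)
= 6.2832 / 7.1740e-07
= 8.7583e+06 /m

8.7583e+06


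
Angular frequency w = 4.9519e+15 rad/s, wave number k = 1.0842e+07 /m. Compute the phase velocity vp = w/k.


vp = w / k
= 4.9519e+15 / 1.0842e+07
= 4.5673e+08 m/s

4.5673e+08


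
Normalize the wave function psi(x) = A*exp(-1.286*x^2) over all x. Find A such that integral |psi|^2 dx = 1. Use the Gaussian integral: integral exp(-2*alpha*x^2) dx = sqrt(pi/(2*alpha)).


integral |psi|^2 dx = A^2 * sqrt(pi/(2*alpha)) = 1
A^2 = sqrt(2*alpha/pi)
= sqrt(2 * 1.286 / pi)
= 0.904817
A = sqrt(0.904817)
= 0.9512

0.9512


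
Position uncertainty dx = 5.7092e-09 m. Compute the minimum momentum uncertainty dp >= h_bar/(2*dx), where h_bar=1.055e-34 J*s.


dp = h_bar / (2 * dx)
= 1.055e-34 / (2 * 5.7092e-09)
= 1.055e-34 / 1.1418e-08
= 9.2395e-27 kg*m/s

9.2395e-27


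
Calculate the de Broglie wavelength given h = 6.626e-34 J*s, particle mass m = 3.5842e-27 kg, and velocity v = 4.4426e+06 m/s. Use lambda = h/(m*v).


lambda = h / (m * v)
= 6.626e-34 / (3.5842e-27 * 4.4426e+06)
= 6.626e-34 / 1.5923e-20
= 4.1612e-14 m

4.1612e-14


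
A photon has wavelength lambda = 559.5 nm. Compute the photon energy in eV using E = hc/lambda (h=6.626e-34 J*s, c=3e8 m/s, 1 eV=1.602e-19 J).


E = hc / lambda
= (6.626e-34)(3e8) / (559.5e-9)
= 1.9878e-25 / 5.5950e-07
= 3.5528e-19 J
Converting to eV: 3.5528e-19 / 1.602e-19
= 2.2177 eV

2.2177


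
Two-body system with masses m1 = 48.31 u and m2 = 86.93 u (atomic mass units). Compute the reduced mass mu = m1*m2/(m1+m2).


mu = m1 * m2 / (m1 + m2)
= 48.31 * 86.93 / (48.31 + 86.93)
= 4199.5883 / 135.24
= 31.0529 u

31.0529


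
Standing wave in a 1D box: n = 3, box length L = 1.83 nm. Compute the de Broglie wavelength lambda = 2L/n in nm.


lambda = 2L / n
= 2 * 1.83 / 3
= 3.66 / 3
= 1.22 nm

1.22


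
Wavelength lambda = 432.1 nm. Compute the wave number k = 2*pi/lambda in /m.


k = 2 * pi / lambda
= 6.2832 / (432.1e-9)
= 6.2832 / 4.3210e-07
= 1.4541e+07 /m

1.4541e+07


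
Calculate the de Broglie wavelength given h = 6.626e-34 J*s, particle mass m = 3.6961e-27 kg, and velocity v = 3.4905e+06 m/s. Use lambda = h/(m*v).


lambda = h / (m * v)
= 6.626e-34 / (3.6961e-27 * 3.4905e+06)
= 6.626e-34 / 1.2901e-20
= 5.1359e-14 m

5.1359e-14


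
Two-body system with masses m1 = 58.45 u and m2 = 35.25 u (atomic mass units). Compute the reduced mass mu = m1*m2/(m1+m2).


mu = m1 * m2 / (m1 + m2)
= 58.45 * 35.25 / (58.45 + 35.25)
= 2060.3625 / 93.7
= 21.9889 u

21.9889


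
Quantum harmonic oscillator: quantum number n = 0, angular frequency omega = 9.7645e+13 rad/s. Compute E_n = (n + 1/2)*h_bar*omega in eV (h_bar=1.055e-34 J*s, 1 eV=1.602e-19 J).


E = (n + 1/2) * h_bar * omega
= (0 + 0.5) * 1.055e-34 * 9.7645e+13
= 0.5 * 1.0302e-20
= 5.1508e-21 J
= 0.0322 eV

0.0322


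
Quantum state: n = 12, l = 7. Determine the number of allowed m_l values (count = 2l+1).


m_l ranges from -l to +l in integer steps
So m_l goes from -7 to +7
Count = 2l + 1 = 2*7 + 1
= 15

15


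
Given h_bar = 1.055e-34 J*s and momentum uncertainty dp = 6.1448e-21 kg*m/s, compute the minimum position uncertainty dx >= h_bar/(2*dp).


dx = h_bar / (2 * dp)
= 1.055e-34 / (2 * 6.1448e-21)
= 1.055e-34 / 1.2290e-20
= 8.5845e-15 m

8.5845e-15


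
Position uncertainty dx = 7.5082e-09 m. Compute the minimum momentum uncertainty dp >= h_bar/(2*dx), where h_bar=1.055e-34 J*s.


dp = h_bar / (2 * dx)
= 1.055e-34 / (2 * 7.5082e-09)
= 1.055e-34 / 1.5016e-08
= 7.0257e-27 kg*m/s

7.0257e-27


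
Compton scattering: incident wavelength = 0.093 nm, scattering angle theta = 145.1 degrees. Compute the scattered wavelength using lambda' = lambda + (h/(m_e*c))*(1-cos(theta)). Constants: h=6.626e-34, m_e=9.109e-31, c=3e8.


Compton wavelength: h/(m_e*c) = 2.4247e-12 m
d_lambda = 2.4247e-12 * (1 - cos(145.1 deg))
= 2.4247e-12 * 1.820152
= 4.4133e-12 m = 0.004413 nm
lambda' = 0.093 + 0.004413
= 0.097413 nm

0.097413


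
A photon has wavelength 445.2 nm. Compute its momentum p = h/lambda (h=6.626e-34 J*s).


p = h / lambda
= 6.626e-34 / (445.2e-9)
= 6.626e-34 / 4.4520e-07
= 1.4883e-27 kg*m/s

1.4883e-27


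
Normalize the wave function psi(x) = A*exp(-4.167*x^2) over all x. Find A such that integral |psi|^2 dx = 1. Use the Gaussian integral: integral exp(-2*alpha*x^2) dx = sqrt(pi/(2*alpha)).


integral |psi|^2 dx = A^2 * sqrt(pi/(2*alpha)) = 1
A^2 = sqrt(2*alpha/pi)
= sqrt(2 * 4.167 / pi)
= 1.62874
A = sqrt(1.62874)
= 1.2762

1.2762


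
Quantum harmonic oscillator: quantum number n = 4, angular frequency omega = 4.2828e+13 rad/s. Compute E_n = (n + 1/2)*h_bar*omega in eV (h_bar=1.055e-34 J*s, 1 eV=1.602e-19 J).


E = (n + 1/2) * h_bar * omega
= (4 + 0.5) * 1.055e-34 * 4.2828e+13
= 4.5 * 4.5184e-21
= 2.0333e-20 J
= 0.1269 eV

0.1269


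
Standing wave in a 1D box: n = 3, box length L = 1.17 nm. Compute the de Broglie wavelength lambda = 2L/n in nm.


lambda = 2L / n
= 2 * 1.17 / 3
= 2.34 / 3
= 0.78 nm

0.78


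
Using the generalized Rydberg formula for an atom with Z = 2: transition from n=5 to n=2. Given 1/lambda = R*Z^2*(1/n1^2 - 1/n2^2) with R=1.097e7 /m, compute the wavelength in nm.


1/lambda = R * Z^2 * (1/n1^2 - 1/n2^2)
= 1.097e7 * 2^2 * (1/2^2 - 1/5^2)
= 1.097e7 * 4 * (0.25 - 0.04)
= 9.2148e+06 /m
lambda = 1 / 9.2148e+06
= 108.5211 nm

108.5211


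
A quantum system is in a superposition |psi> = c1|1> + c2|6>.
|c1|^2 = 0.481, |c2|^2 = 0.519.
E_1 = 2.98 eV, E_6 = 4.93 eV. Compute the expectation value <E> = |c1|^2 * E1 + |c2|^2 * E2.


<E> = |c1|^2 * E1 + |c2|^2 * E2
= 0.481 * 2.98 + 0.519 * 4.93
= 1.4334 + 2.5587
= 3.992 eV

3.992


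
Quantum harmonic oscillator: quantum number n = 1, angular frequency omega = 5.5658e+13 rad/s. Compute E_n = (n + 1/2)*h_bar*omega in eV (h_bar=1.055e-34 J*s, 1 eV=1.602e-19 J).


E = (n + 1/2) * h_bar * omega
= (1 + 0.5) * 1.055e-34 * 5.5658e+13
= 1.5 * 5.8719e-21
= 8.8079e-21 J
= 0.055 eV

0.055


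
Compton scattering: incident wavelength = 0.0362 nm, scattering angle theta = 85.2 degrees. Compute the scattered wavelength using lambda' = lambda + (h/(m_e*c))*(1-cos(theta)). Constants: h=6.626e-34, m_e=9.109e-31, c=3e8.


Compton wavelength: h/(m_e*c) = 2.4247e-12 m
d_lambda = 2.4247e-12 * (1 - cos(85.2 deg))
= 2.4247e-12 * 0.916322
= 2.2218e-12 m = 0.002222 nm
lambda' = 0.0362 + 0.002222
= 0.038422 nm

0.038422


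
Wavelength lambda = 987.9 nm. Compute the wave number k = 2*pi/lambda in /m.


k = 2 * pi / lambda
= 6.2832 / (987.9e-9)
= 6.2832 / 9.8790e-07
= 6.3601e+06 /m

6.3601e+06


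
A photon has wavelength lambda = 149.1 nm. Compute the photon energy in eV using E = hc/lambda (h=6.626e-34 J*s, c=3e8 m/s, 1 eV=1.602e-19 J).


E = hc / lambda
= (6.626e-34)(3e8) / (149.1e-9)
= 1.9878e-25 / 1.4910e-07
= 1.3332e-18 J
Converting to eV: 1.3332e-18 / 1.602e-19
= 8.3221 eV

8.3221


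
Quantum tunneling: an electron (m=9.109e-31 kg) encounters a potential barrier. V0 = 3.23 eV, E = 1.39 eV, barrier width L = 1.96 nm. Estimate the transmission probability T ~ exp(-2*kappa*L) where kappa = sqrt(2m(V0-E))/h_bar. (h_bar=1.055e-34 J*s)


V0 - E = 1.84 eV = 2.9477e-19 J
kappa = sqrt(2 * m * (V0-E)) / h_bar
= sqrt(2 * 9.109e-31 * 2.9477e-19) / 1.055e-34
= 6.9461e+09 /m
2*kappa*L = 2 * 6.9461e+09 * 1.96e-9
= 27.2285
T = exp(-27.2285) = 1.495552e-12

1.495552e-12


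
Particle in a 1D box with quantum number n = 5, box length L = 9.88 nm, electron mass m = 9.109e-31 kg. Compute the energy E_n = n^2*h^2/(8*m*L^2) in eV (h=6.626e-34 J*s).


E = n^2 * h^2 / (8 * m * L^2)
= 5^2 * (6.626e-34)^2 / (8 * 9.109e-31 * (9.88e-9)^2)
= 25 * 4.3904e-67 / (8 * 9.109e-31 * 9.7614e-17)
= 1.5430e-20 J
= 0.0963 eV

0.0963


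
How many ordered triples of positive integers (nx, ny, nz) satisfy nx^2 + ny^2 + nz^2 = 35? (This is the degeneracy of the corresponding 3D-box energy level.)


Enumerate all (nx, ny, nz) with nx^2 + ny^2 + nz^2 = 35:
(1,3,5)
(1,5,3)
(3,1,5)
(3,5,1)
(5,1,3)
(5,3,1)
Total degeneracy = 6

6


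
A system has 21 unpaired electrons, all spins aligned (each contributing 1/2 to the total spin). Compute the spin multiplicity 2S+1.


Total spin S = N * (1/2) = 21 * 0.5 = 10.5
Spin multiplicity = 2S + 1
= 2 * 10.5 + 1
= 22

22


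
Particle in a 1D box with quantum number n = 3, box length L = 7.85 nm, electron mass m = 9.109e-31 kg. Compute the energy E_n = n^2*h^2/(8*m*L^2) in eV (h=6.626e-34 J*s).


E = n^2 * h^2 / (8 * m * L^2)
= 3^2 * (6.626e-34)^2 / (8 * 9.109e-31 * (7.85e-9)^2)
= 9 * 4.3904e-67 / (8 * 9.109e-31 * 6.1623e-17)
= 8.7992e-21 J
= 0.0549 eV

0.0549


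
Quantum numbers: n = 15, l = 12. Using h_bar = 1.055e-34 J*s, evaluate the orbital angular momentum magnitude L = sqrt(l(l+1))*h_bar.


L = sqrt(l*(l+1)) * h_bar
= sqrt(12 * 13) * 1.055e-34
= sqrt(156) * 1.055e-34
= 12.49 * 1.055e-34
= 1.3177e-33 J*s

1.3177e-33


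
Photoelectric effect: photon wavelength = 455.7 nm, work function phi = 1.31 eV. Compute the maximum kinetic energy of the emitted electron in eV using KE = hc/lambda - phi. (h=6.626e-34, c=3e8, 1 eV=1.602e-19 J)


E_photon = hc / lambda
= (6.626e-34)(3e8) / (455.7e-9)
= 4.3621e-19 J
= 2.7229 eV
KE = E_photon - phi
= 2.7229 - 1.31
= 1.4129 eV

1.4129


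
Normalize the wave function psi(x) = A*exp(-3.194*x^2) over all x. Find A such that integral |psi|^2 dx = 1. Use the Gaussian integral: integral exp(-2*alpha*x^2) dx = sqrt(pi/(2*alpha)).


integral |psi|^2 dx = A^2 * sqrt(pi/(2*alpha)) = 1
A^2 = sqrt(2*alpha/pi)
= sqrt(2 * 3.194 / pi)
= 1.425961
A = sqrt(1.425961)
= 1.1941

1.1941


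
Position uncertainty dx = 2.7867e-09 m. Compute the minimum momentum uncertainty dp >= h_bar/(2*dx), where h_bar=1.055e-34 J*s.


dp = h_bar / (2 * dx)
= 1.055e-34 / (2 * 2.7867e-09)
= 1.055e-34 / 5.5734e-09
= 1.8929e-26 kg*m/s

1.8929e-26


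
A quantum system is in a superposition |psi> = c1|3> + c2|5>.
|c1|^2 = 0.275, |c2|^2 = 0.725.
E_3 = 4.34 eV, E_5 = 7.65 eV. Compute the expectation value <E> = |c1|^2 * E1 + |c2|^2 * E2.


<E> = |c1|^2 * E1 + |c2|^2 * E2
= 0.275 * 4.34 + 0.725 * 7.65
= 1.1935 + 5.5462
= 6.7397 eV

6.7397


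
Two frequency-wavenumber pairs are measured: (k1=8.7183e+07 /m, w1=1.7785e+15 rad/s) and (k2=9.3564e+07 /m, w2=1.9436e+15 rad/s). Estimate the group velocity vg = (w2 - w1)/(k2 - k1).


vg = (w2 - w1) / (k2 - k1)
= (1.9436e+15 - 1.7785e+15) / (9.3564e+07 - 8.7183e+07)
= 1.6510e+14 / 6.3810e+06
= 2.5874e+07 m/s

2.5874e+07


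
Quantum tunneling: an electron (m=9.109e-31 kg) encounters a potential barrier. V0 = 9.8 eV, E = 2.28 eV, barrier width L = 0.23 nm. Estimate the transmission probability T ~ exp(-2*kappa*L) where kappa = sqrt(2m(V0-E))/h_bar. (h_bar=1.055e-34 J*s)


V0 - E = 7.52 eV = 1.2047e-18 J
kappa = sqrt(2 * m * (V0-E)) / h_bar
= sqrt(2 * 9.109e-31 * 1.2047e-18) / 1.055e-34
= 1.4042e+10 /m
2*kappa*L = 2 * 1.4042e+10 * 0.23e-9
= 6.4595
T = exp(-6.4595) = 1.565648e-03

1.565648e-03


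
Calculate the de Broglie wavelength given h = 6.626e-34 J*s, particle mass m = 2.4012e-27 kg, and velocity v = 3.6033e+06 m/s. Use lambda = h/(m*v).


lambda = h / (m * v)
= 6.626e-34 / (2.4012e-27 * 3.6033e+06)
= 6.626e-34 / 8.6522e-21
= 7.6581e-14 m

7.6581e-14


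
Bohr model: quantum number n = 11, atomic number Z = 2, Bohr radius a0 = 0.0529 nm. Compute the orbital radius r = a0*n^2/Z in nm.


r = a0 * n^2 / Z
= 0.0529 * 11^2 / 2
= 0.0529 * 121 / 2
= 3.2005 nm

3.2005


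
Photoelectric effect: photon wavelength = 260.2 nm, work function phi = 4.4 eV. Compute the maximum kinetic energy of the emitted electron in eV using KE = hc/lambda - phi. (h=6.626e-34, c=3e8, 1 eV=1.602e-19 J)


E_photon = hc / lambda
= (6.626e-34)(3e8) / (260.2e-9)
= 7.6395e-19 J
= 4.7687 eV
KE = E_photon - phi
= 4.7687 - 4.4
= 0.3687 eV

0.3687


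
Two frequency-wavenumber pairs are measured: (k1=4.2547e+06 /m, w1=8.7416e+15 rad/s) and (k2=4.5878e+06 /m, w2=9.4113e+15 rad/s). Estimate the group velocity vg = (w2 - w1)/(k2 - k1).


vg = (w2 - w1) / (k2 - k1)
= (9.4113e+15 - 8.7416e+15) / (4.5878e+06 - 4.2547e+06)
= 6.6970e+14 / 3.3310e+05
= 2.0105e+09 m/s

2.0105e+09


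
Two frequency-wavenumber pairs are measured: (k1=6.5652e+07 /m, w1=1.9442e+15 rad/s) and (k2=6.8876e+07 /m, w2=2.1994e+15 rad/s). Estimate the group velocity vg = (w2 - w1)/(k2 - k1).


vg = (w2 - w1) / (k2 - k1)
= (2.1994e+15 - 1.9442e+15) / (6.8876e+07 - 6.5652e+07)
= 2.5520e+14 / 3.2240e+06
= 7.9156e+07 m/s

7.9156e+07


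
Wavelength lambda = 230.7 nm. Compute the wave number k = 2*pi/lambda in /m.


k = 2 * pi / lambda
= 6.2832 / (230.7e-9)
= 6.2832 / 2.3070e-07
= 2.7235e+07 /m

2.7235e+07


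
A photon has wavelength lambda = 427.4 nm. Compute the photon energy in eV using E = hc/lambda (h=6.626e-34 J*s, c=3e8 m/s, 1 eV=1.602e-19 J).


E = hc / lambda
= (6.626e-34)(3e8) / (427.4e-9)
= 1.9878e-25 / 4.2740e-07
= 4.6509e-19 J
Converting to eV: 4.6509e-19 / 1.602e-19
= 2.9032 eV

2.9032


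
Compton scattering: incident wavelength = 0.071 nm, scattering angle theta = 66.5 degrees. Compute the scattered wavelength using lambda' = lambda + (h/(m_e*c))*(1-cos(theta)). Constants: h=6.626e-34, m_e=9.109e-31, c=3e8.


Compton wavelength: h/(m_e*c) = 2.4247e-12 m
d_lambda = 2.4247e-12 * (1 - cos(66.5 deg))
= 2.4247e-12 * 0.601251
= 1.4579e-12 m = 0.001458 nm
lambda' = 0.071 + 0.001458
= 0.072458 nm

0.072458


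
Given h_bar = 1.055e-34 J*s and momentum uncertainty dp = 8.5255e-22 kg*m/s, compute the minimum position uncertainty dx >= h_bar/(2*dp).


dx = h_bar / (2 * dp)
= 1.055e-34 / (2 * 8.5255e-22)
= 1.055e-34 / 1.7051e-21
= 6.1873e-14 m

6.1873e-14


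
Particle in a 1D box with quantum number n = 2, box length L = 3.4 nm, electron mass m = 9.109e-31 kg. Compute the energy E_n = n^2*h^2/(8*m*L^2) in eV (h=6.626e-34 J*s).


E = n^2 * h^2 / (8 * m * L^2)
= 2^2 * (6.626e-34)^2 / (8 * 9.109e-31 * (3.4e-9)^2)
= 4 * 4.3904e-67 / (8 * 9.109e-31 * 1.1560e-17)
= 2.0847e-20 J
= 0.1301 eV

0.1301


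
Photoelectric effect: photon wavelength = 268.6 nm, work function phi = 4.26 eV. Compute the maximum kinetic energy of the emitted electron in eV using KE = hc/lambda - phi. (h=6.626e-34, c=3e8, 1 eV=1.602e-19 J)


E_photon = hc / lambda
= (6.626e-34)(3e8) / (268.6e-9)
= 7.4006e-19 J
= 4.6196 eV
KE = E_photon - phi
= 4.6196 - 4.26
= 0.3596 eV

0.3596


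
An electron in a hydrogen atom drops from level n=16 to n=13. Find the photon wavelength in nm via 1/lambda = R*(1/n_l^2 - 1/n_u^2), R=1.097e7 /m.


1/lambda = R * (1/n_l^2 - 1/n_u^2)
= 1.097e7 * (1/13^2 - 1/16^2)
= 1.097e7 * (0.005917 - 0.003906)
= 1.097e7 * 0.002011
= 2.2060e+04 /m
lambda = 1 / 2.2060e+04 = 45331.573 nm

45331.573


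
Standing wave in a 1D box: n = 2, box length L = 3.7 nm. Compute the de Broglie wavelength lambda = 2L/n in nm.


lambda = 2L / n
= 2 * 3.7 / 2
= 7.4 / 2
= 3.7 nm

3.7


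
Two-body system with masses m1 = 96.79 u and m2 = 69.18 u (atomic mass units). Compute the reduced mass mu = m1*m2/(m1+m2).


mu = m1 * m2 / (m1 + m2)
= 96.79 * 69.18 / (96.79 + 69.18)
= 6695.9322 / 165.97
= 40.3442 u

40.3442


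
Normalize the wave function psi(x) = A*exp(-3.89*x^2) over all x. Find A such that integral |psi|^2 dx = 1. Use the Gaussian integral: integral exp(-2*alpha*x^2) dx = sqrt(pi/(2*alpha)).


integral |psi|^2 dx = A^2 * sqrt(pi/(2*alpha)) = 1
A^2 = sqrt(2*alpha/pi)
= sqrt(2 * 3.89 / pi)
= 1.573674
A = sqrt(1.573674)
= 1.2545

1.2545


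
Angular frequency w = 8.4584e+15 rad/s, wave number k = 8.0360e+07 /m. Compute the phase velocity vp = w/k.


vp = w / k
= 8.4584e+15 / 8.0360e+07
= 1.0526e+08 m/s

1.0526e+08


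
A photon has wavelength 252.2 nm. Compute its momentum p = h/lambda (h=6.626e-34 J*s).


p = h / lambda
= 6.626e-34 / (252.2e-9)
= 6.626e-34 / 2.5220e-07
= 2.6273e-27 kg*m/s

2.6273e-27


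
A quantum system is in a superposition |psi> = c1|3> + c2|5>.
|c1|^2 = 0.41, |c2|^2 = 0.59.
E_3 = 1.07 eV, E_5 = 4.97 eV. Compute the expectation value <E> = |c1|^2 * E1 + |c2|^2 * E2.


<E> = |c1|^2 * E1 + |c2|^2 * E2
= 0.41 * 1.07 + 0.59 * 4.97
= 0.4387 + 2.9323
= 3.371 eV

3.371


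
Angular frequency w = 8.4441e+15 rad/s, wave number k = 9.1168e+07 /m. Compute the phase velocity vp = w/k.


vp = w / k
= 8.4441e+15 / 9.1168e+07
= 9.2621e+07 m/s

9.2621e+07


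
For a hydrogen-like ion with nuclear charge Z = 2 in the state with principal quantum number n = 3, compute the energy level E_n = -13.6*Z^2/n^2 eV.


E_n = -13.6 * Z^2 / n^2
= -13.6 * 2^2 / 3^2
= -13.6 * 4 / 9
= -6.0444 eV

-6.0444


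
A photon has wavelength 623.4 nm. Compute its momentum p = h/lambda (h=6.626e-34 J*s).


p = h / lambda
= 6.626e-34 / (623.4e-9)
= 6.626e-34 / 6.2340e-07
= 1.0629e-27 kg*m/s

1.0629e-27


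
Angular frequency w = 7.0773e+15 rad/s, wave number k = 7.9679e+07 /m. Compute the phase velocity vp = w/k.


vp = w / k
= 7.0773e+15 / 7.9679e+07
= 8.8823e+07 m/s

8.8823e+07


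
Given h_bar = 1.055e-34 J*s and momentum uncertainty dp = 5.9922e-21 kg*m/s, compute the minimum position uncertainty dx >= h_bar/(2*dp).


dx = h_bar / (2 * dp)
= 1.055e-34 / (2 * 5.9922e-21)
= 1.055e-34 / 1.1984e-20
= 8.8031e-15 m

8.8031e-15


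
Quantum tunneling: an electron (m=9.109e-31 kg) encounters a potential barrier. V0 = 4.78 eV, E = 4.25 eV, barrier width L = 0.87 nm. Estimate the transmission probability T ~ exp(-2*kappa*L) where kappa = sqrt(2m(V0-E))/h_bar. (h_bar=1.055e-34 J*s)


V0 - E = 0.53 eV = 8.4906e-20 J
kappa = sqrt(2 * m * (V0-E)) / h_bar
= sqrt(2 * 9.109e-31 * 8.4906e-20) / 1.055e-34
= 3.7279e+09 /m
2*kappa*L = 2 * 3.7279e+09 * 0.87e-9
= 6.4866
T = exp(-6.4866) = 1.523739e-03

1.523739e-03


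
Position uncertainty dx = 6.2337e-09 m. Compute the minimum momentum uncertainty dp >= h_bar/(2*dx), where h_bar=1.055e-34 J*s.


dp = h_bar / (2 * dx)
= 1.055e-34 / (2 * 6.2337e-09)
= 1.055e-34 / 1.2467e-08
= 8.4621e-27 kg*m/s

8.4621e-27


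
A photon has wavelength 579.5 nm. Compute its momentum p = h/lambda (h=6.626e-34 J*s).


p = h / lambda
= 6.626e-34 / (579.5e-9)
= 6.626e-34 / 5.7950e-07
= 1.1434e-27 kg*m/s

1.1434e-27


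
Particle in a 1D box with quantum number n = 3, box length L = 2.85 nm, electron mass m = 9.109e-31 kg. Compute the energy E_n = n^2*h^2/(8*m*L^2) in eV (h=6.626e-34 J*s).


E = n^2 * h^2 / (8 * m * L^2)
= 3^2 * (6.626e-34)^2 / (8 * 9.109e-31 * (2.85e-9)^2)
= 9 * 4.3904e-67 / (8 * 9.109e-31 * 8.1225e-18)
= 6.6757e-20 J
= 0.4167 eV

0.4167


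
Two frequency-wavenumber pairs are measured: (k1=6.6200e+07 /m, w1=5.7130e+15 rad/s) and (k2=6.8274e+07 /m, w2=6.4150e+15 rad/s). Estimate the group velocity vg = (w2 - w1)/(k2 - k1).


vg = (w2 - w1) / (k2 - k1)
= (6.4150e+15 - 5.7130e+15) / (6.8274e+07 - 6.6200e+07)
= 7.0200e+14 / 2.0740e+06
= 3.3848e+08 m/s

3.3848e+08


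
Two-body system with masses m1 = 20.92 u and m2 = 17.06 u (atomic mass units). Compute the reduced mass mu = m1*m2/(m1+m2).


mu = m1 * m2 / (m1 + m2)
= 20.92 * 17.06 / (20.92 + 17.06)
= 356.8952 / 37.98
= 9.3969 u

9.3969


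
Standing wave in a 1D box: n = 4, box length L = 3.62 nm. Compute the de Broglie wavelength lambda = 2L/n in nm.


lambda = 2L / n
= 2 * 3.62 / 4
= 7.24 / 4
= 1.81 nm

1.81


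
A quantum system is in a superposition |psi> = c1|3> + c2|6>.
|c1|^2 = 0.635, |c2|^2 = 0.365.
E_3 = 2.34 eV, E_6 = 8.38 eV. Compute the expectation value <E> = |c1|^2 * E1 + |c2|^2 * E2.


<E> = |c1|^2 * E1 + |c2|^2 * E2
= 0.635 * 2.34 + 0.365 * 8.38
= 1.4859 + 3.0587
= 4.5446 eV

4.5446


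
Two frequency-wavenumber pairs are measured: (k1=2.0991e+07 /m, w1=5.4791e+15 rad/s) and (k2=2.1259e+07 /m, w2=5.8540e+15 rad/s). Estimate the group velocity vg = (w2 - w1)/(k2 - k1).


vg = (w2 - w1) / (k2 - k1)
= (5.8540e+15 - 5.4791e+15) / (2.1259e+07 - 2.0991e+07)
= 3.7490e+14 / 2.6800e+05
= 1.3989e+09 m/s

1.3989e+09


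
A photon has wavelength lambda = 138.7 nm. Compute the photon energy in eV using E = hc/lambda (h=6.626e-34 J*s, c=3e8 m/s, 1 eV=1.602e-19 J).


E = hc / lambda
= (6.626e-34)(3e8) / (138.7e-9)
= 1.9878e-25 / 1.3870e-07
= 1.4332e-18 J
Converting to eV: 1.4332e-18 / 1.602e-19
= 8.9461 eV

8.9461


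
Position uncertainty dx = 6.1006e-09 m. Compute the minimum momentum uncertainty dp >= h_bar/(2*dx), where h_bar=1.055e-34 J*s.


dp = h_bar / (2 * dx)
= 1.055e-34 / (2 * 6.1006e-09)
= 1.055e-34 / 1.2201e-08
= 8.6467e-27 kg*m/s

8.6467e-27


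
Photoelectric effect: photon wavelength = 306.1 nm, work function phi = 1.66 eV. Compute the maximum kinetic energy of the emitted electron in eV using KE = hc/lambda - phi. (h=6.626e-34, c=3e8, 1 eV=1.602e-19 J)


E_photon = hc / lambda
= (6.626e-34)(3e8) / (306.1e-9)
= 6.4940e-19 J
= 4.0537 eV
KE = E_photon - phi
= 4.0537 - 1.66
= 2.3937 eV

2.3937


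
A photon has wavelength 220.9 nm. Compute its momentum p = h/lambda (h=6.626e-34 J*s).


p = h / lambda
= 6.626e-34 / (220.9e-9)
= 6.626e-34 / 2.2090e-07
= 2.9995e-27 kg*m/s

2.9995e-27


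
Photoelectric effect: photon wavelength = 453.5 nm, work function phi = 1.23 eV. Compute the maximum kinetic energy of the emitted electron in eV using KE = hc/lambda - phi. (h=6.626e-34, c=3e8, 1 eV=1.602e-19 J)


E_photon = hc / lambda
= (6.626e-34)(3e8) / (453.5e-9)
= 4.3832e-19 J
= 2.7361 eV
KE = E_photon - phi
= 2.7361 - 1.23
= 1.5061 eV

1.5061


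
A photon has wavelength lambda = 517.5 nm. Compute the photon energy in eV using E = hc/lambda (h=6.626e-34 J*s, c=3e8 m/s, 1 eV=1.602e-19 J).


E = hc / lambda
= (6.626e-34)(3e8) / (517.5e-9)
= 1.9878e-25 / 5.1750e-07
= 3.8412e-19 J
Converting to eV: 3.8412e-19 / 1.602e-19
= 2.3977 eV

2.3977


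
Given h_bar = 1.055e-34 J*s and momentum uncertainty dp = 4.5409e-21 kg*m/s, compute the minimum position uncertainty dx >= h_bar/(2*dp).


dx = h_bar / (2 * dp)
= 1.055e-34 / (2 * 4.5409e-21)
= 1.055e-34 / 9.0818e-21
= 1.1617e-14 m

1.1617e-14


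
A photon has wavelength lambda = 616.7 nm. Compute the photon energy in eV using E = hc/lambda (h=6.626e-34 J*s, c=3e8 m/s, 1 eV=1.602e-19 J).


E = hc / lambda
= (6.626e-34)(3e8) / (616.7e-9)
= 1.9878e-25 / 6.1670e-07
= 3.2233e-19 J
Converting to eV: 3.2233e-19 / 1.602e-19
= 2.012 eV

2.012


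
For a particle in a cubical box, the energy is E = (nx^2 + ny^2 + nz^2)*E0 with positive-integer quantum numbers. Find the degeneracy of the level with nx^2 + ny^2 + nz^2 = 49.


Enumerate all (nx, ny, nz) with nx^2 + ny^2 + nz^2 = 49:
(2,3,6)
(2,6,3)
(3,2,6)
(3,6,2)
(6,2,3)
(6,3,2)
Total degeneracy = 6

6


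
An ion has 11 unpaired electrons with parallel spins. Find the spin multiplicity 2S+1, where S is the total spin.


Total spin S = N * (1/2) = 11 * 0.5 = 5.5
Spin multiplicity = 2S + 1
= 2 * 5.5 + 1
= 12

12


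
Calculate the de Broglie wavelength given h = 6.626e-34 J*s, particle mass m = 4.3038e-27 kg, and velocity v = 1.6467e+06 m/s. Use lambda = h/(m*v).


lambda = h / (m * v)
= 6.626e-34 / (4.3038e-27 * 1.6467e+06)
= 6.626e-34 / 7.0871e-21
= 9.3494e-14 m

9.3494e-14


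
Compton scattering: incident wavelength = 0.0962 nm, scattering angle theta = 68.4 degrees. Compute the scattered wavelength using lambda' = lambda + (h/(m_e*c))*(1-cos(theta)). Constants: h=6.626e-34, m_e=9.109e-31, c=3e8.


Compton wavelength: h/(m_e*c) = 2.4247e-12 m
d_lambda = 2.4247e-12 * (1 - cos(68.4 deg))
= 2.4247e-12 * 0.631875
= 1.5321e-12 m = 0.001532 nm
lambda' = 0.0962 + 0.001532
= 0.097732 nm

0.097732


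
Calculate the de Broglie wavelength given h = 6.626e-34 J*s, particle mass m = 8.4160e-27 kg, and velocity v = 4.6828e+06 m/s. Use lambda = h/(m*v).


lambda = h / (m * v)
= 6.626e-34 / (8.4160e-27 * 4.6828e+06)
= 6.626e-34 / 3.9410e-20
= 1.6813e-14 m

1.6813e-14


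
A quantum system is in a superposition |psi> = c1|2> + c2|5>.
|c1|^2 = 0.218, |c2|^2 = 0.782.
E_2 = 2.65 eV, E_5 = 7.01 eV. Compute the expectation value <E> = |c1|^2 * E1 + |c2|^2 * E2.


<E> = |c1|^2 * E1 + |c2|^2 * E2
= 0.218 * 2.65 + 0.782 * 7.01
= 0.5777 + 5.4818
= 6.0595 eV

6.0595


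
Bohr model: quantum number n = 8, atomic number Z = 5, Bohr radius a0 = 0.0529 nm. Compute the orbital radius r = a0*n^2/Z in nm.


r = a0 * n^2 / Z
= 0.0529 * 8^2 / 5
= 0.0529 * 64 / 5
= 0.6771 nm

0.6771


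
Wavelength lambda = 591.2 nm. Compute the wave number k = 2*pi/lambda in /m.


k = 2 * pi / lambda
= 6.2832 / (591.2e-9)
= 6.2832 / 5.9120e-07
= 1.0628e+07 /m

1.0628e+07


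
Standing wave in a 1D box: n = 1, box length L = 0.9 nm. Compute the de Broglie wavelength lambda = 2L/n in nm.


lambda = 2L / n
= 2 * 0.9 / 1
= 1.8 / 1
= 1.8 nm

1.8


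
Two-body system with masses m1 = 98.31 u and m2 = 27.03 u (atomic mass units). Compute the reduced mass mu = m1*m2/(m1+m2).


mu = m1 * m2 / (m1 + m2)
= 98.31 * 27.03 / (98.31 + 27.03)
= 2657.3193 / 125.34
= 21.2009 u

21.2009


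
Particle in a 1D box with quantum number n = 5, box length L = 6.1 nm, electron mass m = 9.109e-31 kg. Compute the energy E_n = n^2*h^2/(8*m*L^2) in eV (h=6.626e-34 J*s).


E = n^2 * h^2 / (8 * m * L^2)
= 5^2 * (6.626e-34)^2 / (8 * 9.109e-31 * (6.1e-9)^2)
= 25 * 4.3904e-67 / (8 * 9.109e-31 * 3.7210e-17)
= 4.0478e-20 J
= 0.2527 eV

0.2527


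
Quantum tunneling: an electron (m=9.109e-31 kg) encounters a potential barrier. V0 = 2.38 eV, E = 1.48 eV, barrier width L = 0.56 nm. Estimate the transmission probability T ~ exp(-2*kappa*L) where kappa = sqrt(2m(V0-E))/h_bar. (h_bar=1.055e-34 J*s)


V0 - E = 0.9 eV = 1.4418e-19 J
kappa = sqrt(2 * m * (V0-E)) / h_bar
= sqrt(2 * 9.109e-31 * 1.4418e-19) / 1.055e-34
= 4.8579e+09 /m
2*kappa*L = 2 * 4.8579e+09 * 0.56e-9
= 5.4409
T = exp(-5.4409) = 4.335706e-03

4.335706e-03
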